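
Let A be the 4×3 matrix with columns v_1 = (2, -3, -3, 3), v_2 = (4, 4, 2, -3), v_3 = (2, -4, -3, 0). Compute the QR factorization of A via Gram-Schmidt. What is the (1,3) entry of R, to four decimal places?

r_{13} = 4.4901

q_1 = v_1/‖v_1‖ = (2, -3, -3, 3)/5.5678 = (0.3592, -0.5388, -0.5388, 0.5388).
r_{13} = q_1·v_3 = 4.4901.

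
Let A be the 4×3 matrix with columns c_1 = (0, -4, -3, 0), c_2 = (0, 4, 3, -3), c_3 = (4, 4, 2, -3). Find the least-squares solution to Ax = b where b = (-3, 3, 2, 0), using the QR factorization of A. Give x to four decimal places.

q_1 = c_1/‖c_1‖ = (0, -4, -3, 0)/5.0000 = (0.0000, -0.8000, -0.6000, 0.0000).
r_{12} = q_1·c_2 = -5.0000.
u_2 = c_2 + 5.0000·q_1 = (0.0000, 0.0000, 0.0000, -3.0000).
‖u_2‖ = 3.0000, so q_2 = (0.0000, 0.0000, 0.0000, -1.0000).
r_{13} = q_1·c_3 = -4.4000; r_{23} = q_2·c_3 = 3.0000.
u_3 = c_3 + 4.4000·q_1 − 3.0000·q_2 = (4.0000, 0.4800, -0.6400, 0.0000).
‖u_3‖ = 4.0792, so q_3 = (0.9806, 0.1177, -0.1569, 0.0000).
Qᵀb = (-3.6000, 0.0000, -2.9025).
Back-substitute: x_3 = -2.9025/4.0792 = -0.7115.
x_2 = (0.0000 − 3.0000·(-0.7115))/3.0000 = 0.7115.
x_1 = (-3.6000 + 5.0000·0.7115 + 4.4000·(-0.7115))/5.0000 = -0.6346.

x = (-0.6346, 0.7115, -0.7115)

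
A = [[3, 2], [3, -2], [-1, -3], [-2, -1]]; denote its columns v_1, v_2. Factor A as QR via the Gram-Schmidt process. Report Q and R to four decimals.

Q = [[0.6255, 0.3277], [0.6255, -0.6449], [-0.2085, -0.6766], [-0.4170, -0.1374]], R = [[4.7958, 1.0426], [0.0000, 4.1125]]

v_1 = (3, 3, -1, -2); ‖v_1‖ = 4.7958, so e_1 = (0.6255, 0.6255, -0.2085, -0.4170).
e_1·v_2 = 0.6255·2 + 0.6255·(-2) + (-0.2085)·(-3) + (-0.4170)·(-1) = 1.0426.
u_2 = v_2 − 1.0426·e_1 = (1.3478, -2.6522, -2.7826, -0.5652).
‖u_2‖ = 4.1125, so e_2 = (0.3277, -0.6449, -0.6766, -0.1374).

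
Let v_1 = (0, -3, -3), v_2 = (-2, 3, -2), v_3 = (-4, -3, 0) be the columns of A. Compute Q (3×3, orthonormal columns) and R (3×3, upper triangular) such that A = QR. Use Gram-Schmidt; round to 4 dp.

Q = [[0.0000, -0.4924, -0.8704], [-0.7071, 0.6155, -0.3482], [-0.7071, -0.6155, 0.3482]], R = [[4.2426, -0.7071, 2.1213], [0.0000, 4.0620, 0.1231], [0.0000, 0.0000, 4.5260]]

v_1 = (0, -3, -3); ‖v_1‖ = 4.2426, so e_1 = (0.0000, -0.7071, -0.7071).
e_1·v_2 = 0.0000·(-2) + (-0.7071)·3 + (-0.7071)·(-2) = -0.7071.
u_2 = v_2 + 0.7071·e_1 = (-2.0000, 2.5000, -2.5000).
‖u_2‖ = 4.0620, so e_2 = (-0.4924, 0.6155, -0.6155).
e_1·v_3 = 0.0000·(-4) + (-0.7071)·(-3) + (-0.7071)·0 = 2.1213; e_2·v_3 = (-0.4924)·(-4) + 0.6155·(-3) + (-0.6155)·0 = 0.1231.
u_3 = v_3 − 2.1213·e_1 − 0.1231·e_2 = (-3.9394, -1.5758, 1.5758).
‖u_3‖ = 4.5260, so e_3 = (-0.8704, -0.3482, 0.3482).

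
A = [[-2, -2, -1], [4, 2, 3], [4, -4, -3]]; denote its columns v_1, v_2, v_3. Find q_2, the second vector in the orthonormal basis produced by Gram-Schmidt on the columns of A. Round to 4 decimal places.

q_1 = v_1/‖v_1‖ = (-2, 4, 4)/6.0000 = (-0.3333, 0.6667, 0.6667).
r_{12} = q_1·v_2 = -0.6667.
u_2 = v_2 + 0.6667·q_1 = (-2.2222, 2.4444, -3.5556).
‖u_2‖ = 4.8534, so q_2 = (-0.4579, 0.5037, -0.7326).

q_2 = (-0.4579, 0.5037, -0.7326)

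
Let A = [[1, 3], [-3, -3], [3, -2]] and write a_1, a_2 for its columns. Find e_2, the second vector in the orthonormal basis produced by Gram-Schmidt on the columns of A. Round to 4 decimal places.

e_1 = a_1/‖a_1‖ = (1, -3, 3)/4.3589 = (0.2294, -0.6882, 0.6882).
r_{12} = e_1·a_2 = 1.3765.
u_2 = a_2 − 1.3765·e_1 = (2.6842, -2.0526, -2.9474).
‖u_2‖ = 4.4839, so e_2 = (0.5986, -0.4578, -0.6573).

e_2 = (0.5986, -0.4578, -0.6573)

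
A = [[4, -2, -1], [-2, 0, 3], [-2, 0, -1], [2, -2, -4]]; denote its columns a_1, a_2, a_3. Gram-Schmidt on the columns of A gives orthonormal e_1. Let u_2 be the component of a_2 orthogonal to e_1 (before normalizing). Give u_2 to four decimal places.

a_1 = (4, -2, -2, 2); ‖a_1‖ = 5.2915, so e_1 = (0.7559, -0.3780, -0.3780, 0.3780).
e_1·a_2 = 0.7559·(-2) + (-0.3780)·0 + (-0.3780)·0 + 0.3780·(-2) = -2.2678.
u_2 = a_2 + 2.2678·e_1 = (-0.2857, -0.8571, -0.8571, -1.1429).

u_2 = (-0.2857, -0.8571, -0.8571, -1.1429)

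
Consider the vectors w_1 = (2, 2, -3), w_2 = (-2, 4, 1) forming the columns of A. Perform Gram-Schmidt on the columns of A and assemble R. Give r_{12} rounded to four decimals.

w_1 = (2, 2, -3); ‖w_1‖ = 4.1231, so q_1 = (0.4851, 0.4851, -0.7276).
r_{12} = q_1·w_2 = 0.2425.

r_{12} = 0.2425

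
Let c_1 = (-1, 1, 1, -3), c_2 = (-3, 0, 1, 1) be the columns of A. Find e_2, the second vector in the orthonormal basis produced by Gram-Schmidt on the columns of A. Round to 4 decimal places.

e_2 = (-0.8828, -0.0252, 0.2774, 0.3783)

c_1 = (-1, 1, 1, -3); ‖c_1‖ = 3.4641, so e_1 = (-0.2887, 0.2887, 0.2887, -0.8660).
e_1·c_2 = (-0.2887)·(-3) + 0.2887·0 + 0.2887·1 + (-0.8660)·1 = 0.2887.
u_2 = c_2 − 0.2887·e_1 = (-2.9167, -0.0833, 0.9167, 1.2500).
‖u_2‖ = 3.3040, so e_2 = (-0.8828, -0.0252, 0.2774, 0.3783).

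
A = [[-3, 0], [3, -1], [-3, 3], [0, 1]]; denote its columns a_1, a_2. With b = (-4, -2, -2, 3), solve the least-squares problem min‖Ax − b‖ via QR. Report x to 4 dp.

a_1 = (-3, 3, -3, 0); ‖a_1‖ = 5.1962, so q_1 = (-0.5774, 0.5774, -0.5774, 0.0000).
q_1·a_2 = (-0.5774)·0 + 0.5774·(-1) + (-0.5774)·3 + 0.0000·1 = -2.3094.
u_2 = a_2 + 2.3094·q_1 = (-1.3333, 0.3333, 1.6667, 1.0000).
‖u_2‖ = 2.3805, so q_2 = (-0.5601, 0.1400, 0.7001, 0.4201).
Qᵀb = (2.3094, 1.8204).
Back-substitute: x_2 = 1.8204/2.3805 = 0.7647.
x_1 = (2.3094 + 2.3094·0.7647)/5.1962 = 0.7843.

x = (0.7843, 0.7647)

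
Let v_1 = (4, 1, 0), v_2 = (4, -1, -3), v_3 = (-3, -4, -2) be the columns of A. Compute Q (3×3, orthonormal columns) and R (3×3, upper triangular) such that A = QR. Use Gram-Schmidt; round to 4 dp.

v_1 = (4, 1, 0); ‖v_1‖ = 4.1231, so e_1 = (0.9701, 0.2425, 0.0000).
e_1·v_2 = 0.9701·4 + 0.2425·(-1) + 0.0000·(-3) = 3.6380.
u_2 = v_2 − 3.6380·e_1 = (0.4706, -1.8824, -3.0000).
‖u_2‖ = 3.5728, so e_2 = (0.1317, -0.5269, -0.8397).
e_1·v_3 = 0.9701·(-3) + 0.2425·(-4) + 0.0000·(-2) = -3.8806; e_2·v_3 = 0.1317·(-3) + (-0.5269)·(-4) + (-0.8397)·(-2) = 3.3917.
u_3 = v_3 + 3.8806·e_1 − 3.3917·e_2 = (0.3180, -1.2719, 0.8479).
‖u_3‖ = 1.5613, so e_3 = (0.2037, -0.8146, 0.5431).

Q = [[0.9701, 0.1317, 0.2037], [0.2425, -0.5269, -0.8146], [0.0000, -0.8397, 0.5431]], R = [[4.1231, 3.6380, -3.8806], [0.0000, 3.5728, 3.3917], [0.0000, 0.0000, 1.5613]]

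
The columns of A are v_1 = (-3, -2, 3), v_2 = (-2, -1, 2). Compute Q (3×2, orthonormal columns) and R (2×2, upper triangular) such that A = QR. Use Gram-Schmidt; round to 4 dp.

Q = [[-0.6396, -0.3015], [-0.4264, 0.9045], [0.6396, 0.3015]], R = [[4.6904, 2.9848], [0.0000, 0.3015]]

v_1 = (-3, -2, 3); ‖v_1‖ = 4.6904, so e_1 = (-0.6396, -0.4264, 0.6396).
e_1·v_2 = (-0.6396)·(-2) + (-0.4264)·(-1) + 0.6396·2 = 2.9848.
u_2 = v_2 − 2.9848·e_1 = (-0.0909, 0.2727, 0.0909).
‖u_2‖ = 0.3015, so e_2 = (-0.3015, 0.9045, 0.3015).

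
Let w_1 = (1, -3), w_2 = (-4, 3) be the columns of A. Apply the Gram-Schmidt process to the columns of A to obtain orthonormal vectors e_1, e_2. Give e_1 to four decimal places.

e_1 = (0.3162, -0.9487)

w_1 = (1, -3); ‖w_1‖ = 3.1623, so e_1 = (0.3162, -0.9487).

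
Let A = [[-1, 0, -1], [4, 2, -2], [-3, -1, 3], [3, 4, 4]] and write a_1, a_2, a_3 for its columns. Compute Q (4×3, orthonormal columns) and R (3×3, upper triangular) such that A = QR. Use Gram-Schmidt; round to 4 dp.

Q = [[-0.1690, 0.2709, -0.9414], [0.6761, -0.2591, -0.1174], [-0.5071, 0.4004, 0.2879], [0.5071, 0.8362, 0.1307]], R = [[5.9161, 3.8877, -0.6761], [0.0000, 2.4260, 4.7932], [0.0000, 0.0000, 2.5628]]

a_1 = (-1, 4, -3, 3); ‖a_1‖ = 5.9161, so q_1 = (-0.1690, 0.6761, -0.5071, 0.5071).
q_1·a_2 = (-0.1690)·0 + 0.6761·2 + (-0.5071)·(-1) + 0.5071·4 = 3.8877.
u_2 = a_2 − 3.8877·q_1 = (0.6571, -0.6286, 0.9714, 2.0286).
‖u_2‖ = 2.4260, so q_2 = (0.2709, -0.2591, 0.4004, 0.8362).
q_1·a_3 = (-0.1690)·(-1) + 0.6761·(-2) + (-0.5071)·3 + 0.5071·4 = -0.6761; q_2·a_3 = 0.2709·(-1) + (-0.2591)·(-2) + 0.4004·3 + 0.8362·4 = 4.7932.
u_3 = a_3 + 0.6761·q_1 − 4.7932·q_2 = (-2.4126, -0.3010, 0.7379, 0.3350).
‖u_3‖ = 2.5628, so q_3 = (-0.9414, -0.1174, 0.2879, 0.1307).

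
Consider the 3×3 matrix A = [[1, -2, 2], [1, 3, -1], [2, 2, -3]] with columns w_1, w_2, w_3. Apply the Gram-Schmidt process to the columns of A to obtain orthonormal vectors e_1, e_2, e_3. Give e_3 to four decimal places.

e_1 = w_1/‖w_1‖ = (1, 1, 2)/2.4495 = (0.4082, 0.4082, 0.8165).
r_{12} = e_1·w_2 = 2.0412.
u_2 = w_2 − 2.0412·e_1 = (-2.8333, 2.1667, 0.3333).
‖u_2‖ = 3.5824, so e_2 = (-0.7909, 0.6048, 0.0930).
r_{13} = e_1·w_3 = -2.0412; r_{23} = e_2·w_3 = -2.4658.
u_3 = w_3 + 2.0412·e_1 + 2.4658·e_2 = (0.8831, 1.3247, -1.1039).
‖u_3‖ = 1.9373, so e_3 = (0.4558, 0.6838, -0.5698).

e_3 = (0.4558, 0.6838, -0.5698)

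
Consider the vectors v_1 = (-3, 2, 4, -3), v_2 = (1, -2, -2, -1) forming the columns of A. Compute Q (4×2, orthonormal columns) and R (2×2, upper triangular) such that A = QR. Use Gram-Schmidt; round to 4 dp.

v_1 = (-3, 2, 4, -3); ‖v_1‖ = 6.1644, so e_1 = (-0.4867, 0.3244, 0.6489, -0.4867).
e_1·v_2 = (-0.4867)·1 + 0.3244·(-2) + 0.6489·(-2) + (-0.4867)·(-1) = -1.9467.
u_2 = v_2 + 1.9467·e_1 = (0.0526, -1.3684, -0.7368, -1.9474).
‖u_2‖ = 2.4921, so e_2 = (0.0211, -0.5491, -0.2957, -0.7814).

Q = [[-0.4867, 0.0211], [0.3244, -0.5491], [0.6489, -0.2957], [-0.4867, -0.7814]], R = [[6.1644, -1.9467], [0.0000, 2.4921]]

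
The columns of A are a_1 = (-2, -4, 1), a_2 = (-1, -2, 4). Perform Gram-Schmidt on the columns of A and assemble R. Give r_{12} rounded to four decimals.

a_1 = (-2, -4, 1); ‖a_1‖ = 4.5826, so q_1 = (-0.4364, -0.8729, 0.2182).
r_{12} = q_1·a_2 = 3.0551.

r_{12} = 3.0551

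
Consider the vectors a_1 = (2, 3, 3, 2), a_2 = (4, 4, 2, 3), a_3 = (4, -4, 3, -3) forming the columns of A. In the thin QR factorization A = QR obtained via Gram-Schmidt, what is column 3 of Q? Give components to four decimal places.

q_3 = (0.6490, -0.5389, 0.3674, -0.3917)

q_1 = a_1/‖a_1‖ = (2, 3, 3, 2)/5.0990 = (0.3922, 0.5883, 0.5883, 0.3922).
r_{12} = q_1·a_2 = 6.2757.
u_2 = a_2 − 6.2757·q_1 = (1.5385, 0.3077, -1.6923, 0.5385).
‖u_2‖ = 2.3697, so q_2 = (0.6492, 0.1298, -0.7142, 0.2272).
r_{13} = q_1·a_3 = -0.1961; r_{23} = q_2·a_3 = -0.7466.
u_3 = a_3 + 0.1961·q_1 + 0.7466·q_2 = (4.5616, -3.7877, 2.5822, -2.7534).
‖u_3‖ = 7.0288, so q_3 = (0.6490, -0.5389, 0.3674, -0.3917).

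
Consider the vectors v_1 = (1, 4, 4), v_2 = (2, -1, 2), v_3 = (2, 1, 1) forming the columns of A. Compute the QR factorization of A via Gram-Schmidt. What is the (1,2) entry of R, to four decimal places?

e_1 = v_1/‖v_1‖ = (1, 4, 4)/5.7446 = (0.1741, 0.6963, 0.6963).
r_{12} = e_1·v_2 = 1.0445.

r_{12} = 1.0445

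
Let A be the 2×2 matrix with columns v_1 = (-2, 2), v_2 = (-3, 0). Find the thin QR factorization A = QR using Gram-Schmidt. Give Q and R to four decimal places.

Q = [[-0.7071, -0.7071], [0.7071, -0.7071]], R = [[2.8284, 2.1213], [0.0000, 2.1213]]

v_1 = (-2, 2); ‖v_1‖ = 2.8284, so e_1 = (-0.7071, 0.7071).
e_1·v_2 = (-0.7071)·(-3) + 0.7071·0 = 2.1213.
u_2 = v_2 − 2.1213·e_1 = (-1.5000, -1.5000).
‖u_2‖ = 2.1213, so e_2 = (-0.7071, -0.7071).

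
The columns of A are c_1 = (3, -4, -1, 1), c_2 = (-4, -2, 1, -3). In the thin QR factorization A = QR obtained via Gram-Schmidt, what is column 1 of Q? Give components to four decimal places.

c_1 = (3, -4, -1, 1); ‖c_1‖ = 5.1962, so e_1 = (0.5774, -0.7698, -0.1925, 0.1925).

e_1 = (0.5774, -0.7698, -0.1925, 0.1925)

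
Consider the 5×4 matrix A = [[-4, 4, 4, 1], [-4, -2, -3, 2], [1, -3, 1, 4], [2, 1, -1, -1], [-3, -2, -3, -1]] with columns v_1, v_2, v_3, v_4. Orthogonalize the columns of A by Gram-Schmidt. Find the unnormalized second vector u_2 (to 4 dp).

q_1 = v_1/‖v_1‖ = (-4, -4, 1, 2, -3)/6.7823 = (-0.5898, -0.5898, 0.1474, 0.2949, -0.4423).
r_{12} = q_1·v_2 = -0.4423.
u_2 = v_2 + 0.4423·q_1 = (3.7391, -2.2609, -2.9348, 1.1304, -2.1957).

u_2 = (3.7391, -2.2609, -2.9348, 1.1304, -2.1957)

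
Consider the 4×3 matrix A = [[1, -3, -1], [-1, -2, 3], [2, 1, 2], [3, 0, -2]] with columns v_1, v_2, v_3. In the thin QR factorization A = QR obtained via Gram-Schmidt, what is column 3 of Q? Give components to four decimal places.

e_3 = (-0.1855, 0.6377, 0.7190, -0.2049)

v_1 = (1, -1, 2, 3); ‖v_1‖ = 3.8730, so e_1 = (0.2582, -0.2582, 0.5164, 0.7746).
e_1·v_2 = 0.2582·(-3) + (-0.2582)·(-2) + 0.5164·1 + 0.7746·0 = 0.2582.
u_2 = v_2 − 0.2582·e_1 = (-3.0667, -1.9333, 0.8667, -0.2000).
‖u_2‖ = 3.7327, so e_2 = (-0.8216, -0.5179, 0.2322, -0.0536).
e_1·v_3 = 0.2582·(-1) + (-0.2582)·3 + 0.5164·2 + 0.7746·(-2) = -1.5492; e_2·v_3 = (-0.8216)·(-1) + (-0.5179)·3 + 0.2322·2 + (-0.0536)·(-2) = -0.1607.
u_3 = v_3 + 1.5492·e_1 + 0.1607·e_2 = (-0.7321, 2.5167, 2.8373, -0.8086).
‖u_3‖ = 3.9464, so e_3 = (-0.1855, 0.6377, 0.7190, -0.2049).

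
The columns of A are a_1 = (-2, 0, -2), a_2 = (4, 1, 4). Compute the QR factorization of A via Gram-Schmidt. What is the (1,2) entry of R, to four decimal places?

q_1 = a_1/‖a_1‖ = (-2, 0, -2)/2.8284 = (-0.7071, 0.0000, -0.7071).
r_{12} = q_1·a_2 = -5.6569.

r_{12} = -5.6569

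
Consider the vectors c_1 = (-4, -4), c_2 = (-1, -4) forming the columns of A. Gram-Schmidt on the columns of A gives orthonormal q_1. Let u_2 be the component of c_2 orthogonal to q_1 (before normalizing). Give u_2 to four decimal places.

q_1 = c_1/‖c_1‖ = (-4, -4)/5.6569 = (-0.7071, -0.7071).
r_{12} = q_1·c_2 = 3.5355.
u_2 = c_2 − 3.5355·q_1 = (1.5000, -1.5000).

u_2 = (1.5000, -1.5000)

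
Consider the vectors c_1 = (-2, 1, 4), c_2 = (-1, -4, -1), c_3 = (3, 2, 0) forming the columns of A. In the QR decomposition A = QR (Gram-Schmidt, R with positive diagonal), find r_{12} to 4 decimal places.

r_{12} = -1.3093

q_1 = c_1/‖c_1‖ = (-2, 1, 4)/4.5826 = (-0.4364, 0.2182, 0.8729).
r_{12} = q_1·c_2 = -1.3093.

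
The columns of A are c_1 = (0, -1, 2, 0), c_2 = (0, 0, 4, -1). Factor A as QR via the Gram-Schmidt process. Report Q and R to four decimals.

Q = [[0.0000, 0.0000], [-0.4472, 0.7807], [0.8944, 0.3904], [0.0000, -0.4880]], R = [[2.2361, 3.5777], [0.0000, 2.0494]]

c_1 = (0, -1, 2, 0); ‖c_1‖ = 2.2361, so q_1 = (0.0000, -0.4472, 0.8944, 0.0000).
q_1·c_2 = 0.0000·0 + (-0.4472)·0 + 0.8944·4 + 0.0000·(-1) = 3.5777.
u_2 = c_2 − 3.5777·q_1 = (0.0000, 1.6000, 0.8000, -1.0000).
‖u_2‖ = 2.0494, so q_2 = (0.0000, 0.7807, 0.3904, -0.4880).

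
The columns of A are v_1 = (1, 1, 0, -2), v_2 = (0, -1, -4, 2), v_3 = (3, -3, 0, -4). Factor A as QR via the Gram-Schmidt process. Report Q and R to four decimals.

e_1 = v_1/‖v_1‖ = (1, 1, 0, -2)/2.4495 = (0.4082, 0.4082, 0.0000, -0.8165).
r_{12} = e_1·v_2 = -2.0412.
u_2 = v_2 + 2.0412·e_1 = (0.8333, -0.1667, -4.0000, 0.3333).
‖u_2‖ = 4.1028, so e_2 = (0.2031, -0.0406, -0.9749, 0.0812).
r_{13} = e_1·v_3 = 3.2660; r_{23} = e_2·v_3 = 0.4062.
u_3 = v_3 − 3.2660·e_1 − 0.4062·e_2 = (1.5842, -4.3168, 0.3960, -1.3663).
‖u_3‖ = 4.8133, so e_3 = (0.3291, -0.8968, 0.0823, -0.2839).

Q = [[0.4082, 0.2031, 0.3291], [0.4082, -0.0406, -0.8968], [0.0000, -0.9749, 0.0823], [-0.8165, 0.0812, -0.2839]], R = [[2.4495, -2.0412, 3.2660], [0.0000, 4.1028, 0.4062], [0.0000, 0.0000, 4.8133]]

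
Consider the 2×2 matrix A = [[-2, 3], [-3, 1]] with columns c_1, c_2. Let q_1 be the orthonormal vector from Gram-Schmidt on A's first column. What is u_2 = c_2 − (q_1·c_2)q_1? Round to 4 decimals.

u_2 = (1.6154, -1.0769)

c_1 = (-2, -3); ‖c_1‖ = 3.6056, so q_1 = (-0.5547, -0.8321).
q_1·c_2 = (-0.5547)·3 + (-0.8321)·1 = -2.4962.
u_2 = c_2 + 2.4962·q_1 = (1.6154, -1.0769).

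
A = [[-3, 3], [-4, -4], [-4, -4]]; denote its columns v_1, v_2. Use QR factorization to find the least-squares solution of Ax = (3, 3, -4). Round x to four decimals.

x = (-0.4375, 0.5625)

v_1 = (-3, -4, -4); ‖v_1‖ = 6.4031, so e_1 = (-0.4685, -0.6247, -0.6247).
e_1·v_2 = (-0.4685)·3 + (-0.6247)·(-4) + (-0.6247)·(-4) = 3.5920.
u_2 = v_2 − 3.5920·e_1 = (4.6829, -1.7561, -1.7561).
‖u_2‖ = 5.3007, so e_2 = (0.8835, -0.3313, -0.3313).
Qᵀb = (-0.7809, 2.9817).
Back-substitute: x_2 = 2.9817/5.3007 = 0.5625.
x_1 = (-0.7809 − 3.5920·0.5625)/6.4031 = -0.4375.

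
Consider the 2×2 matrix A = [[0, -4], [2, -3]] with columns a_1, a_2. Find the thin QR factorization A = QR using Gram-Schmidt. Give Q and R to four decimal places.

e_1 = a_1/‖a_1‖ = (0, 2)/2.0000 = (0.0000, 1.0000).
r_{12} = e_1·a_2 = -3.0000.
u_2 = a_2 + 3.0000·e_1 = (-4.0000, 0.0000).
‖u_2‖ = 4.0000, so e_2 = (-1.0000, 0.0000).

Q = [[0.0000, -1.0000], [1.0000, 0.0000]], R = [[2.0000, -3.0000], [0.0000, 4.0000]]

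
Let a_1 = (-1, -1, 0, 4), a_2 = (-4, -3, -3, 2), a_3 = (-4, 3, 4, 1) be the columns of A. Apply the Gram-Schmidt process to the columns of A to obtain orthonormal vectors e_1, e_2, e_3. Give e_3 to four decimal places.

e_1 = a_1/‖a_1‖ = (-1, -1, 0, 4)/4.2426 = (-0.2357, -0.2357, 0.0000, 0.9428).
r_{12} = e_1·a_2 = 3.5355.
u_2 = a_2 − 3.5355·e_1 = (-3.1667, -2.1667, -3.0000, -1.3333).
‖u_2‖ = 5.0498, so e_2 = (-0.6271, -0.4291, -0.5941, -0.2640).
r_{13} = e_1·a_3 = 1.1785; r_{23} = e_2·a_3 = -1.4192.
u_3 = a_3 − 1.1785·e_1 + 1.4192·e_2 = (-4.6122, 2.6688, 3.1569, -0.4858).
‖u_3‖ = 6.2126, so e_3 = (-0.7424, 0.4296, 0.5081, -0.0782).

e_3 = (-0.7424, 0.4296, 0.5081, -0.0782)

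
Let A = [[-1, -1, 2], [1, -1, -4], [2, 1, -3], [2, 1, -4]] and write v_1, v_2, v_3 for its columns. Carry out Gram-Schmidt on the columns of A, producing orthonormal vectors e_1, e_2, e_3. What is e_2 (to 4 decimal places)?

v_1 = (-1, 1, 2, 2); ‖v_1‖ = 3.1623, so e_1 = (-0.3162, 0.3162, 0.6325, 0.6325).
e_1·v_2 = (-0.3162)·(-1) + 0.3162·(-1) + 0.6325·1 + 0.6325·1 = 1.2649.
u_2 = v_2 − 1.2649·e_1 = (-0.6000, -1.4000, 0.2000, 0.2000).
‖u_2‖ = 1.5492, so e_2 = (-0.3873, -0.9037, 0.1291, 0.1291).

e_2 = (-0.3873, -0.9037, 0.1291, 0.1291)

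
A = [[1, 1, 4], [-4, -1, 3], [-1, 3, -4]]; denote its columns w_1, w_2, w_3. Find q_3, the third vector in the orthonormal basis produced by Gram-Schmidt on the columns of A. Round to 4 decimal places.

w_1 = (1, -4, -1); ‖w_1‖ = 4.2426, so q_1 = (0.2357, -0.9428, -0.2357).
q_1·w_2 = 0.2357·1 + (-0.9428)·(-1) + (-0.2357)·3 = 0.4714.
u_2 = w_2 − 0.4714·q_1 = (0.8889, -0.5556, 3.1111).
‖u_2‖ = 3.2830, so q_2 = (0.2708, -0.1692, 0.9477).
q_1·w_3 = 0.2357·4 + (-0.9428)·3 + (-0.2357)·(-4) = -0.9428; q_2·w_3 = 0.2708·4 + (-0.1692)·3 + 0.9477·(-4) = -3.2153.
u_3 = w_3 + 0.9428·q_1 + 3.2153·q_2 = (5.0928, 1.5670, -1.1753).
‖u_3‖ = 5.4565, so q_3 = (0.9333, 0.2872, -0.2154).

q_3 = (0.9333, 0.2872, -0.2154)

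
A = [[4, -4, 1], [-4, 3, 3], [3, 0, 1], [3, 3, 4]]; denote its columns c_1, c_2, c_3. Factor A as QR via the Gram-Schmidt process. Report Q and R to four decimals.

Q = [[0.5657, -0.4792, 0.6641], [-0.5657, 0.2860, 0.7266], [0.4243, 0.2203, -0.0755], [0.4243, 0.8000, 0.1588]], R = [[7.0711, -2.6870, 0.9899], [0.0000, 5.1749, 3.7991], [0.0000, 0.0000, 3.4040]]

c_1 = (4, -4, 3, 3); ‖c_1‖ = 7.0711, so e_1 = (0.5657, -0.5657, 0.4243, 0.4243).
e_1·c_2 = 0.5657·(-4) + (-0.5657)·3 + 0.4243·0 + 0.4243·3 = -2.6870.
u_2 = c_2 + 2.6870·e_1 = (-2.4800, 1.4800, 1.1400, 4.1400).
‖u_2‖ = 5.1749, so e_2 = (-0.4792, 0.2860, 0.2203, 0.8000).
e_1·c_3 = 0.5657·1 + (-0.5657)·3 + 0.4243·1 + 0.4243·4 = 0.9899; e_2·c_3 = (-0.4792)·1 + 0.2860·3 + 0.2203·1 + 0.8000·4 = 3.7991.
u_3 = c_3 − 0.9899·e_1 − 3.7991·e_2 = (2.2606, 2.4735, -0.2569, 0.5407).
‖u_3‖ = 3.4040, so e_3 = (0.6641, 0.7266, -0.0755, 0.1588).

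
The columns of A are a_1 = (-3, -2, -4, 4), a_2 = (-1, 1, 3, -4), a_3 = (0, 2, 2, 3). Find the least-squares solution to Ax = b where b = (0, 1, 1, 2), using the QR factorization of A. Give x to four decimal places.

x = (0.0172, -0.0453, 0.5776)

a_1 = (-3, -2, -4, 4); ‖a_1‖ = 6.7082, so e_1 = (-0.4472, -0.2981, -0.5963, 0.5963).
e_1·a_2 = (-0.4472)·(-1) + (-0.2981)·1 + (-0.5963)·3 + 0.5963·(-4) = -4.0249.
u_2 = a_2 + 4.0249·e_1 = (-2.8000, -0.2000, 0.6000, -1.6000).
‖u_2‖ = 3.2863, so e_2 = (-0.8520, -0.0609, 0.1826, -0.4869).
e_1·a_3 = (-0.4472)·0 + (-0.2981)·2 + (-0.5963)·2 + 0.5963·3 = 0.0000; e_2·a_3 = (-0.8520)·0 + (-0.0609)·2 + 0.1826·2 + (-0.4869)·3 = -1.2172.
u_3 = a_3 + 0.0000·e_1 + 1.2172·e_2 = (-1.0370, 1.9259, 2.2222, 2.4074).
‖u_3‖ = 3.9394, so e_3 = (-0.2633, 0.4889, 0.5641, 0.6111).
Qᵀb = (0.2981, -0.8520, 2.2752).
Back-substitute: x_3 = 2.2752/3.9394 = 0.5776.
x_2 = (-0.8520 + 1.2172·0.5776)/3.2863 = -0.0453.
x_1 = (0.2981 + 4.0249·(-0.0453) + 0.0000·0.5776)/6.7082 = 0.0172.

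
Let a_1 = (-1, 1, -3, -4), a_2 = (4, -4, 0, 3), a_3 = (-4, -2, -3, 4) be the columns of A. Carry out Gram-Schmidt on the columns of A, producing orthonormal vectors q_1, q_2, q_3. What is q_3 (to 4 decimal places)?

q_1 = a_1/‖a_1‖ = (-1, 1, -3, -4)/5.1962 = (-0.1925, 0.1925, -0.5774, -0.7698).
r_{12} = q_1·a_2 = -3.8490.
u_2 = a_2 + 3.8490·q_1 = (3.2593, -3.2593, -2.2222, 0.0370).
‖u_2‖ = 5.1171, so q_2 = (0.6369, -0.6369, -0.4343, 0.0072).
r_{13} = q_1·a_3 = -0.9623; r_{23} = q_2·a_3 = 0.0579.
u_3 = a_3 + 0.9623·q_1 − 0.0579·q_2 = (-4.2221, -1.7779, -3.5304, 3.2588).
‖u_3‖ = 6.6386, so q_3 = (-0.6360, -0.2678, -0.5318, 0.4909).

q_3 = (-0.6360, -0.2678, -0.5318, 0.4909)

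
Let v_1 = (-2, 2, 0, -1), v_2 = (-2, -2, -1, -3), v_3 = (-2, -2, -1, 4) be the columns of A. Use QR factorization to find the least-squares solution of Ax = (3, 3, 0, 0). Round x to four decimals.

e_1 = v_1/‖v_1‖ = (-2, 2, 0, -1)/3.0000 = (-0.6667, 0.6667, 0.0000, -0.3333).
r_{12} = e_1·v_2 = 1.0000.
u_2 = v_2 − 1.0000·e_1 = (-1.3333, -2.6667, -1.0000, -2.6667).
‖u_2‖ = 4.1231, so e_2 = (-0.3234, -0.6468, -0.2425, -0.6468).
r_{13} = e_1·v_3 = -1.3333; r_{23} = e_2·v_3 = -0.4042.
u_3 = v_3 + 1.3333·e_1 + 0.4042·e_2 = (-3.0196, -1.3725, -1.0980, 3.2941).
‖u_3‖ = 4.8020, so e_3 = (-0.6288, -0.2858, -0.2287, 0.6860).
Qᵀb = (0.0000, -2.9104, -2.7440).
Back-substitute: x_3 = -2.7440/4.8020 = -0.5714.
x_2 = (-2.9104 + 0.4042·(-0.5714))/4.1231 = -0.7619.
x_1 = (0.0000 − 1.0000·(-0.7619) + 1.3333·(-0.5714))/3.0000 = 0.0000.

x = (0.0000, -0.7619, -0.5714)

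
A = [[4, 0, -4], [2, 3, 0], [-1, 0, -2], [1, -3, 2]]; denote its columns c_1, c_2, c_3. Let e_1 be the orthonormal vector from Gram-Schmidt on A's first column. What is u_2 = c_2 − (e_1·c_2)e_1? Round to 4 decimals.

c_1 = (4, 2, -1, 1); ‖c_1‖ = 4.6904, so e_1 = (0.8528, 0.4264, -0.2132, 0.2132).
e_1·c_2 = 0.8528·0 + 0.4264·3 + (-0.2132)·0 + 0.2132·(-3) = 0.6396.
u_2 = c_2 − 0.6396·e_1 = (-0.5455, 2.7273, 0.1364, -3.1364).

u_2 = (-0.5455, 2.7273, 0.1364, -3.1364)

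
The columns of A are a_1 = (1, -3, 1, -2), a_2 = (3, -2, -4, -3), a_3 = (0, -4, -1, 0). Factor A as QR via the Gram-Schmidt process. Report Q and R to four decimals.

Q = [[0.2582, 0.4143, -0.3554], [-0.7746, 0.0366, -0.6295], [0.2582, -0.8651, -0.3831], [-0.5164, -0.2803, 0.5750]], R = [[3.8730, 2.8402, 2.8402], [0.0000, 5.4711, 0.7189], [0.0000, 0.0000, 2.9011]]

a_1 = (1, -3, 1, -2); ‖a_1‖ = 3.8730, so q_1 = (0.2582, -0.7746, 0.2582, -0.5164).
q_1·a_2 = 0.2582·3 + (-0.7746)·(-2) + 0.2582·(-4) + (-0.5164)·(-3) = 2.8402.
u_2 = a_2 − 2.8402·q_1 = (2.2667, 0.2000, -4.7333, -1.5333).
‖u_2‖ = 5.4711, so q_2 = (0.4143, 0.0366, -0.8651, -0.2803).
q_1·a_3 = 0.2582·0 + (-0.7746)·(-4) + 0.2582·(-1) + (-0.5164)·0 = 2.8402; q_2·a_3 = 0.4143·0 + 0.0366·(-4) + (-0.8651)·(-1) + (-0.2803)·0 = 0.7189.
u_3 = a_3 − 2.8402·q_1 − 0.7189·q_2 = (-1.0312, -1.8263, -1.1114, 1.6682).
‖u_3‖ = 2.9011, so q_3 = (-0.3554, -0.6295, -0.3831, 0.5750).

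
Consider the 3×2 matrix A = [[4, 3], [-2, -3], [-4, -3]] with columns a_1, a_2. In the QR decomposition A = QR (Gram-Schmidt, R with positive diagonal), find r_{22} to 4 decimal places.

r_{22} = 1.4142

e_1 = a_1/‖a_1‖ = (4, -2, -4)/6.0000 = (0.6667, -0.3333, -0.6667).
r_{12} = e_1·a_2 = 5.0000.
u_2 = a_2 − 5.0000·e_1 = (-0.3333, -1.3333, 0.3333).
r_{22} = ‖u_2‖ = 1.4142.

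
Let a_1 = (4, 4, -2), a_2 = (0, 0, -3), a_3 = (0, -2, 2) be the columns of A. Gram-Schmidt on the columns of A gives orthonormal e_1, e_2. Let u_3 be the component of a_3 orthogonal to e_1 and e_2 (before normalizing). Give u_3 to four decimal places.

u_3 = (1.0000, -1.0000, 0.0000)

e_1 = a_1/‖a_1‖ = (4, 4, -2)/6.0000 = (0.6667, 0.6667, -0.3333).
r_{12} = e_1·a_2 = 1.0000.
u_2 = a_2 − 1.0000·e_1 = (-0.6667, -0.6667, -2.6667).
‖u_2‖ = 2.8284, so e_2 = (-0.2357, -0.2357, -0.9428).
r_{13} = e_1·a_3 = -2.0000; r_{23} = e_2·a_3 = -1.4142.
u_3 = a_3 + 2.0000·e_1 + 1.4142·e_2 = (1.0000, -1.0000, 0.0000).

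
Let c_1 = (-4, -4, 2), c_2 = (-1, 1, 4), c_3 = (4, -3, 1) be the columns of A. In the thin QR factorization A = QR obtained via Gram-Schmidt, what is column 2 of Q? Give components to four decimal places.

q_2 = (-0.0276, 0.4690, 0.8828)

q_1 = c_1/‖c_1‖ = (-4, -4, 2)/6.0000 = (-0.6667, -0.6667, 0.3333).
r_{12} = q_1·c_2 = 1.3333.
u_2 = c_2 − 1.3333·q_1 = (-0.1111, 1.8889, 3.5556).
‖u_2‖ = 4.0277, so q_2 = (-0.0276, 0.4690, 0.8828).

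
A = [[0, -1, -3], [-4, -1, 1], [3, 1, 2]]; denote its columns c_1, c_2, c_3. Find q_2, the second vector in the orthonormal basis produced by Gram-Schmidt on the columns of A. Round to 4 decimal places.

q_2 = (-0.9806, 0.1177, 0.1569)

q_1 = c_1/‖c_1‖ = (0, -4, 3)/5.0000 = (0.0000, -0.8000, 0.6000).
r_{12} = q_1·c_2 = 1.4000.
u_2 = c_2 − 1.4000·q_1 = (-1.0000, 0.1200, 0.1600).
‖u_2‖ = 1.0198, so q_2 = (-0.9806, 0.1177, 0.1569).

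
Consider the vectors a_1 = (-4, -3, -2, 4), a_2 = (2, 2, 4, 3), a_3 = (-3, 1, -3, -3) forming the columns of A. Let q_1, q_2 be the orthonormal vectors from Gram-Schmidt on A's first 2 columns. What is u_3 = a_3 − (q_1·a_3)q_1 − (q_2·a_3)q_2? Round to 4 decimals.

u_3 = (-1.8549, 2.2542, -0.0556, -0.1921)

a_1 = (-4, -3, -2, 4); ‖a_1‖ = 6.7082, so q_1 = (-0.5963, -0.4472, -0.2981, 0.5963).
q_1·a_2 = (-0.5963)·2 + (-0.4472)·2 + (-0.2981)·4 + 0.5963·3 = -1.4907.
u_2 = a_2 + 1.4907·q_1 = (1.1111, 1.3333, 3.5556, 3.8889).
‖u_2‖ = 5.5478, so q_2 = (0.2003, 0.2403, 0.6409, 0.7010).
q_1·a_3 = (-0.5963)·(-3) + (-0.4472)·1 + (-0.2981)·(-3) + 0.5963·(-3) = 0.4472; q_2·a_3 = 0.2003·(-3) + 0.2403·1 + 0.6409·(-3) + 0.7010·(-3) = -4.3861.
u_3 = a_3 − 0.4472·q_1 + 4.3861·q_2 = (-1.8549, 2.2542, -0.0556, -0.1921).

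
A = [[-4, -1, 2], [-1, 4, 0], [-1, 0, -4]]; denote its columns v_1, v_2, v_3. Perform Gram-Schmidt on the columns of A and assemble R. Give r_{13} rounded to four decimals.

v_1 = (-4, -1, -1); ‖v_1‖ = 4.2426, so e_1 = (-0.9428, -0.2357, -0.2357).
r_{13} = e_1·v_3 = -0.9428.

r_{13} = -0.9428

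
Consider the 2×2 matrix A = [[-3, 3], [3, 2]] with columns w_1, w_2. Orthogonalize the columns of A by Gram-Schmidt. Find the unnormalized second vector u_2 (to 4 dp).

u_2 = (2.5000, 2.5000)

w_1 = (-3, 3); ‖w_1‖ = 4.2426, so q_1 = (-0.7071, 0.7071).
q_1·w_2 = (-0.7071)·3 + 0.7071·2 = -0.7071.
u_2 = w_2 + 0.7071·q_1 = (2.5000, 2.5000).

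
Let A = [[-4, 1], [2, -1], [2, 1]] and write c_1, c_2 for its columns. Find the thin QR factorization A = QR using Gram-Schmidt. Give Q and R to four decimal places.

Q = [[-0.8165, 0.2182], [0.4082, -0.4364], [0.4082, 0.8729]], R = [[4.8990, -0.8165], [0.0000, 1.5275]]

c_1 = (-4, 2, 2); ‖c_1‖ = 4.8990, so q_1 = (-0.8165, 0.4082, 0.4082).
q_1·c_2 = (-0.8165)·1 + 0.4082·(-1) + 0.4082·1 = -0.8165.
u_2 = c_2 + 0.8165·q_1 = (0.3333, -0.6667, 1.3333).
‖u_2‖ = 1.5275, so q_2 = (0.2182, -0.4364, 0.8729).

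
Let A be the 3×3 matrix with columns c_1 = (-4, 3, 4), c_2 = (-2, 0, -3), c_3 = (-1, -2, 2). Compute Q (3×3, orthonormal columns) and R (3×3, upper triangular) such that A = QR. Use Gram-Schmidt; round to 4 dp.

c_1 = (-4, 3, 4); ‖c_1‖ = 6.4031, so q_1 = (-0.6247, 0.4685, 0.6247).
q_1·c_2 = (-0.6247)·(-2) + 0.4685·0 + 0.6247·(-3) = -0.6247.
u_2 = c_2 + 0.6247·q_1 = (-2.3902, 0.2927, -2.6098).
‖u_2‖ = 3.5510, so q_2 = (-0.6731, 0.0824, -0.7349).
q_1·c_3 = (-0.6247)·(-1) + 0.4685·(-2) + 0.6247·2 = 0.9370; q_2·c_3 = (-0.6731)·(-1) + 0.0824·(-2) + (-0.7349)·2 = -0.9616.
u_3 = c_3 − 0.9370·q_1 + 0.9616·q_2 = (-1.0619, -2.3598, 0.7079).
‖u_3‖ = 2.6828, so q_3 = (-0.3958, -0.8796, 0.2639).

Q = [[-0.6247, -0.6731, -0.3958], [0.4685, 0.0824, -0.8796], [0.6247, -0.7349, 0.2639]], R = [[6.4031, -0.6247, 0.9370], [0.0000, 3.5510, -0.9616], [0.0000, 0.0000, 2.6828]]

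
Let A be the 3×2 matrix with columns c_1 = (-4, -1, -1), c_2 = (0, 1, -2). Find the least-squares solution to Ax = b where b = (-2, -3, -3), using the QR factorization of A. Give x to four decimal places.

c_1 = (-4, -1, -1); ‖c_1‖ = 4.2426, so e_1 = (-0.9428, -0.2357, -0.2357).
e_1·c_2 = (-0.9428)·0 + (-0.2357)·1 + (-0.2357)·(-2) = 0.2357.
u_2 = c_2 − 0.2357·e_1 = (0.2222, 1.0556, -1.9444).
‖u_2‖ = 2.2236, so e_2 = (0.0999, 0.4747, -0.8745).
Qᵀb = (3.2998, 0.9994).
Back-substitute: x_2 = 0.9994/2.2236 = 0.4494.
x_1 = (3.2998 − 0.2357·0.4494)/4.2426 = 0.7528.

x = (0.7528, 0.4494)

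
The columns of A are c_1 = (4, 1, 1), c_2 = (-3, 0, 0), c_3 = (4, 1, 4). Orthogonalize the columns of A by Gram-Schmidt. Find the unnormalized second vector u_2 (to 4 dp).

u_2 = (-0.3333, 0.6667, 0.6667)

c_1 = (4, 1, 1); ‖c_1‖ = 4.2426, so q_1 = (0.9428, 0.2357, 0.2357).
q_1·c_2 = 0.9428·(-3) + 0.2357·0 + 0.2357·0 = -2.8284.
u_2 = c_2 + 2.8284·q_1 = (-0.3333, 0.6667, 0.6667).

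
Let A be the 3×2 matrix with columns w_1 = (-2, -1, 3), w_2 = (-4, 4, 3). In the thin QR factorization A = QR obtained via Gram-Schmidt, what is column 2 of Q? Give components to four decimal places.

e_2 = (-0.3984, 0.9163, 0.0398)

w_1 = (-2, -1, 3); ‖w_1‖ = 3.7417, so e_1 = (-0.5345, -0.2673, 0.8018).
e_1·w_2 = (-0.5345)·(-4) + (-0.2673)·4 + 0.8018·3 = 3.4744.
u_2 = w_2 − 3.4744·e_1 = (-2.1429, 4.9286, 0.2143).
‖u_2‖ = 5.3785, so e_2 = (-0.3984, 0.9163, 0.0398).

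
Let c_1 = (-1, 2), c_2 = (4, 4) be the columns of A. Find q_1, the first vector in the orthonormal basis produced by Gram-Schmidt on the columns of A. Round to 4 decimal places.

q_1 = (-0.4472, 0.8944)

q_1 = c_1/‖c_1‖ = (-1, 2)/2.2361 = (-0.4472, 0.8944).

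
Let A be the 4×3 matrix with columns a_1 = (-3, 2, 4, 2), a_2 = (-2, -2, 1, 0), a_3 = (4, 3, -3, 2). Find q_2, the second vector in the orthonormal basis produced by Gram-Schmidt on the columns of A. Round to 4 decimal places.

q_2 = (-0.5172, -0.8405, 0.0970, -0.1293)

q_1 = a_1/‖a_1‖ = (-3, 2, 4, 2)/5.7446 = (-0.5222, 0.3482, 0.6963, 0.3482).
r_{12} = q_1·a_2 = 1.0445.
u_2 = a_2 − 1.0445·q_1 = (-1.4545, -2.3636, 0.2727, -0.3636).
‖u_2‖ = 2.8123, so q_2 = (-0.5172, -0.8405, 0.0970, -0.1293).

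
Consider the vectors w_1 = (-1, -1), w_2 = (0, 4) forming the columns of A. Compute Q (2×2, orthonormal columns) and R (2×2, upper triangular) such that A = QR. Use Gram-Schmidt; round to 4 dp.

Q = [[-0.7071, -0.7071], [-0.7071, 0.7071]], R = [[1.4142, -2.8284], [0.0000, 2.8284]]

e_1 = w_1/‖w_1‖ = (-1, -1)/1.4142 = (-0.7071, -0.7071).
r_{12} = e_1·w_2 = -2.8284.
u_2 = w_2 + 2.8284·e_1 = (-2.0000, 2.0000).
‖u_2‖ = 2.8284, so e_2 = (-0.7071, 0.7071).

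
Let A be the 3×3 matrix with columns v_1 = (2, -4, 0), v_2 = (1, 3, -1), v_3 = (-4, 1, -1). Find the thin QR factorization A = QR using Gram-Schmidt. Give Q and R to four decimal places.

Q = [[0.4472, 0.8165, -0.3651], [-0.8944, 0.4082, -0.1826], [0.0000, -0.4082, -0.9129]], R = [[4.4721, -2.2361, -2.6833], [0.0000, 2.4495, -2.4495], [0.0000, 0.0000, 2.1909]]

v_1 = (2, -4, 0); ‖v_1‖ = 4.4721, so e_1 = (0.4472, -0.8944, 0.0000).
e_1·v_2 = 0.4472·1 + (-0.8944)·3 + 0.0000·(-1) = -2.2361.
u_2 = v_2 + 2.2361·e_1 = (2.0000, 1.0000, -1.0000).
‖u_2‖ = 2.4495, so e_2 = (0.8165, 0.4082, -0.4082).
e_1·v_3 = 0.4472·(-4) + (-0.8944)·1 + 0.0000·(-1) = -2.6833; e_2·v_3 = 0.8165·(-4) + 0.4082·1 + (-0.4082)·(-1) = -2.4495.
u_3 = v_3 + 2.6833·e_1 + 2.4495·e_2 = (-0.8000, -0.4000, -2.0000).
‖u_3‖ = 2.1909, so e_3 = (-0.3651, -0.1826, -0.9129).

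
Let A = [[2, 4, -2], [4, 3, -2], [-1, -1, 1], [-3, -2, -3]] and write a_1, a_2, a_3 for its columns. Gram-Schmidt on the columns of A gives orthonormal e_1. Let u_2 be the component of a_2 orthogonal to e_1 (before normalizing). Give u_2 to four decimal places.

a_1 = (2, 4, -1, -3); ‖a_1‖ = 5.4772, so e_1 = (0.3651, 0.7303, -0.1826, -0.5477).
e_1·a_2 = 0.3651·4 + 0.7303·3 + (-0.1826)·(-1) + (-0.5477)·(-2) = 4.9295.
u_2 = a_2 − 4.9295·e_1 = (2.2000, -0.6000, -0.1000, 0.7000).

u_2 = (2.2000, -0.6000, -0.1000, 0.7000)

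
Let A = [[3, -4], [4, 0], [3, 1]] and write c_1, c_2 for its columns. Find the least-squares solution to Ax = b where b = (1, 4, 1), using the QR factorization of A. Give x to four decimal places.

x = (0.6982, 0.1932)

c_1 = (3, 4, 3); ‖c_1‖ = 5.8310, so q_1 = (0.5145, 0.6860, 0.5145).
q_1·c_2 = 0.5145·(-4) + 0.6860·0 + 0.5145·1 = -1.5435.
u_2 = c_2 + 1.5435·q_1 = (-3.2059, 1.0588, 1.7941).
‖u_2‖ = 3.8233, so q_2 = (-0.8385, 0.2769, 0.4693).
Qᵀb = (3.7730, 0.7385).
Back-substitute: x_2 = 0.7385/3.8233 = 0.1932.
x_1 = (3.7730 + 1.5435·0.1932)/5.8310 = 0.6982.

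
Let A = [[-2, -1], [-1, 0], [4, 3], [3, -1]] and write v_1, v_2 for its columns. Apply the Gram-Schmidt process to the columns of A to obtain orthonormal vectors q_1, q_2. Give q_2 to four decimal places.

q_1 = v_1/‖v_1‖ = (-2, -1, 4, 3)/5.4772 = (-0.3651, -0.1826, 0.7303, 0.5477).
r_{12} = q_1·v_2 = 2.0083.
u_2 = v_2 − 2.0083·q_1 = (-0.2667, 0.3667, 1.5333, -2.1000).
‖u_2‖ = 2.6394, so q_2 = (-0.1010, 0.1389, 0.5809, -0.7956).

q_2 = (-0.1010, 0.1389, 0.5809, -0.7956)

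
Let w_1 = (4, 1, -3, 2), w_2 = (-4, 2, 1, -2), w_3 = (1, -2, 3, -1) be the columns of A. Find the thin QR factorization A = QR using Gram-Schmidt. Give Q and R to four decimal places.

Q = [[0.7303, -0.3739, 0.5652], [0.1826, 0.8413, 0.3735], [-0.5477, -0.3427, 0.5602], [0.3651, -0.1870, -0.4767]], R = [[5.4772, -3.8341, -1.6432], [0.0000, 3.2094, -2.8978], [0.0000, 0.0000, 1.9756]]

w_1 = (4, 1, -3, 2); ‖w_1‖ = 5.4772, so q_1 = (0.7303, 0.1826, -0.5477, 0.3651).
q_1·w_2 = 0.7303·(-4) + 0.1826·2 + (-0.5477)·1 + 0.3651·(-2) = -3.8341.
u_2 = w_2 + 3.8341·q_1 = (-1.2000, 2.7000, -1.1000, -0.6000).
‖u_2‖ = 3.2094, so q_2 = (-0.3739, 0.8413, -0.3427, -0.1870).
q_1·w_3 = 0.7303·1 + 0.1826·(-2) + (-0.5477)·3 + 0.3651·(-1) = -1.6432; q_2·w_3 = (-0.3739)·1 + 0.8413·(-2) + (-0.3427)·3 + (-0.1870)·(-1) = -2.8978.
u_3 = w_3 + 1.6432·q_1 + 2.8978·q_2 = (1.1165, 0.7379, 1.1068, -0.9417).
‖u_3‖ = 1.9756, so q_3 = (0.5652, 0.3735, 0.5602, -0.4767).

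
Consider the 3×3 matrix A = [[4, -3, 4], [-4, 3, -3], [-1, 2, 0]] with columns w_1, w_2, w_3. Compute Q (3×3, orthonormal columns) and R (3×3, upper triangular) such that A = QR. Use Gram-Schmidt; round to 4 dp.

w_1 = (4, -4, -1); ‖w_1‖ = 5.7446, so e_1 = (0.6963, -0.6963, -0.1741).
e_1·w_2 = 0.6963·(-3) + (-0.6963)·3 + (-0.1741)·2 = -4.5260.
u_2 = w_2 + 4.5260·e_1 = (0.1515, -0.1515, 1.2121).
‖u_2‖ = 1.2309, so e_2 = (0.1231, -0.1231, 0.9847).
e_1·w_3 = 0.6963·4 + (-0.6963)·(-3) + (-0.1741)·0 = 4.8742; e_2·w_3 = 0.1231·4 + (-0.1231)·(-3) + 0.9847·0 = 0.8616.
u_3 = w_3 − 4.8742·e_1 − 0.8616·e_2 = (0.5000, 0.5000, 0.0000).
‖u_3‖ = 0.7071, so e_3 = (0.7071, 0.7071, 0.0000).

Q = [[0.6963, 0.1231, 0.7071], [-0.6963, -0.1231, 0.7071], [-0.1741, 0.9847, 0.0000]], R = [[5.7446, -4.5260, 4.8742], [0.0000, 1.2309, 0.8616], [0.0000, 0.0000, 0.7071]]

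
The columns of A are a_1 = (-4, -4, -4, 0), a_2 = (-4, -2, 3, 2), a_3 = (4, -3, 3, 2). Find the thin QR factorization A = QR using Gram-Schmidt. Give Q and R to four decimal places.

e_1 = a_1/‖a_1‖ = (-4, -4, -4, 0)/6.9282 = (-0.5774, -0.5774, -0.5774, 0.0000).
r_{12} = e_1·a_2 = 1.7321.
u_2 = a_2 − 1.7321·e_1 = (-3.0000, -1.0000, 4.0000, 2.0000).
‖u_2‖ = 5.4772, so e_2 = (-0.5477, -0.1826, 0.7303, 0.3651).
r_{13} = e_1·a_3 = -2.3094; r_{23} = e_2·a_3 = 1.2780.
u_3 = a_3 + 2.3094·e_1 − 1.2780·e_2 = (3.3667, -4.1000, 0.7333, 1.5333).
‖u_3‖ = 5.5708, so e_3 = (0.6043, -0.7360, 0.1316, 0.2752).

Q = [[-0.5774, -0.5477, 0.6043], [-0.5774, -0.1826, -0.7360], [-0.5774, 0.7303, 0.1316], [0.0000, 0.3651, 0.2752]], R = [[6.9282, 1.7321, -2.3094], [0.0000, 5.4772, 1.2780], [0.0000, 0.0000, 5.5708]]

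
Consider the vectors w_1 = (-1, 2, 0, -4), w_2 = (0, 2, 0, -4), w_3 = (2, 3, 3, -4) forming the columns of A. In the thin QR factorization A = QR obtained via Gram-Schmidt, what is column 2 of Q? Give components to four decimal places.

w_1 = (-1, 2, 0, -4); ‖w_1‖ = 4.5826, so e_1 = (-0.2182, 0.4364, 0.0000, -0.8729).
e_1·w_2 = (-0.2182)·0 + 0.4364·2 + 0.0000·0 + (-0.8729)·(-4) = 4.3644.
u_2 = w_2 − 4.3644·e_1 = (0.9524, 0.0952, 0.0000, -0.1905).
‖u_2‖ = 0.9759, so e_2 = (0.9759, 0.0976, 0.0000, -0.1952).

e_2 = (0.9759, 0.0976, 0.0000, -0.1952)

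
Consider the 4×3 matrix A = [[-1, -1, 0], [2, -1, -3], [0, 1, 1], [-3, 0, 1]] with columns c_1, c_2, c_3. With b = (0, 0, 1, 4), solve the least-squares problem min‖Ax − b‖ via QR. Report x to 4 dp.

x = (-2.0357, 2.4643, -2.1071)

e_1 = c_1/‖c_1‖ = (-1, 2, 0, -3)/3.7417 = (-0.2673, 0.5345, 0.0000, -0.8018).
r_{12} = e_1·c_2 = -0.2673.
u_2 = c_2 + 0.2673·e_1 = (-1.0714, -0.8571, 1.0000, -0.2143).
‖u_2‖ = 1.7113, so e_2 = (-0.6261, -0.5009, 0.5843, -0.1252).
r_{13} = e_1·c_3 = -2.4054; r_{23} = e_2·c_3 = 1.9617.
u_3 = c_3 + 2.4054·e_1 − 1.9617·e_2 = (0.5854, -0.7317, -0.1463, -0.6829).
‖u_3‖ = 1.1687, so e_3 = (0.5009, -0.6261, -0.1252, -0.5843).
Qᵀb = (-3.2071, 0.0835, -2.4626).
Back-substitute: x_3 = -2.4626/1.1687 = -2.1071.
x_2 = (0.0835 − 1.9617·(-2.1071))/1.7113 = 2.4643.
x_1 = (-3.2071 + 0.2673·2.4643 + 2.4054·(-2.1071))/3.7417 = -2.0357.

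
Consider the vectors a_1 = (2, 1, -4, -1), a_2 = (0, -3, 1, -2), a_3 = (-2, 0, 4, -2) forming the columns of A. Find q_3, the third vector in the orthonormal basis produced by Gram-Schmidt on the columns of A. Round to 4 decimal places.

q_3 = (-0.1765, 0.5841, 0.2461, -0.7531)

a_1 = (2, 1, -4, -1); ‖a_1‖ = 4.6904, so q_1 = (0.4264, 0.2132, -0.8528, -0.2132).
q_1·a_2 = 0.4264·0 + 0.2132·(-3) + (-0.8528)·1 + (-0.2132)·(-2) = -1.0660.
u_2 = a_2 + 1.0660·q_1 = (0.4545, -2.7727, 0.0909, -2.2273).
‖u_2‖ = 3.5866, so q_2 = (0.1267, -0.7731, 0.0253, -0.6210).
q_1·a_3 = 0.4264·(-2) + 0.2132·0 + (-0.8528)·4 + (-0.2132)·(-2) = -3.8376; q_2·a_3 = 0.1267·(-2) + (-0.7731)·0 + 0.0253·4 + (-0.6210)·(-2) = 1.0899.
u_3 = a_3 + 3.8376·q_1 − 1.0899·q_2 = (-0.5018, 1.6608, 0.6996, -2.1413).
‖u_3‖ = 2.8434, so q_3 = (-0.1765, 0.5841, 0.2461, -0.7531).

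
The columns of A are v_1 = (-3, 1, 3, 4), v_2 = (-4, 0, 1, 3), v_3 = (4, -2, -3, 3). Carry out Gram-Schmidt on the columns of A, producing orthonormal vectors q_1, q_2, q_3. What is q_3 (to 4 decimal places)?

v_1 = (-3, 1, 3, 4); ‖v_1‖ = 5.9161, so q_1 = (-0.5071, 0.1690, 0.5071, 0.6761).
q_1·v_2 = (-0.5071)·(-4) + 0.1690·0 + 0.5071·1 + 0.6761·3 = 4.5638.
u_2 = v_2 − 4.5638·q_1 = (-1.6857, -0.7714, -1.3143, -0.0857).
‖u_2‖ = 2.2741, so q_2 = (-0.7413, -0.3392, -0.5779, -0.0377).
q_1·v_3 = (-0.5071)·4 + 0.1690·(-2) + 0.5071·(-3) + 0.6761·3 = -1.8593; q_2·v_3 = (-0.7413)·4 + (-0.3392)·(-2) + (-0.5779)·(-3) + (-0.0377)·3 = -0.6659.
u_3 = v_3 + 1.8593·q_1 + 0.6659·q_2 = (2.5635, -1.9116, -2.4420, 4.2320).
‖u_3‖ = 5.8395, so q_3 = (0.4390, -0.3274, -0.4182, 0.7247).

q_3 = (0.4390, -0.3274, -0.4182, 0.7247)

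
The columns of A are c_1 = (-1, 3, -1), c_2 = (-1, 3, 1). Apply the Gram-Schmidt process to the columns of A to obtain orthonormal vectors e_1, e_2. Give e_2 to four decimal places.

c_1 = (-1, 3, -1); ‖c_1‖ = 3.3166, so e_1 = (-0.3015, 0.9045, -0.3015).
e_1·c_2 = (-0.3015)·(-1) + 0.9045·3 + (-0.3015)·1 = 2.7136.
u_2 = c_2 − 2.7136·e_1 = (-0.1818, 0.5455, 1.8182).
‖u_2‖ = 1.9069, so e_2 = (-0.0953, 0.2860, 0.9535).

e_2 = (-0.0953, 0.2860, 0.9535)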